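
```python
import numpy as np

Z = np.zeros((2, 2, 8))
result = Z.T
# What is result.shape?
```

(8, 2, 2)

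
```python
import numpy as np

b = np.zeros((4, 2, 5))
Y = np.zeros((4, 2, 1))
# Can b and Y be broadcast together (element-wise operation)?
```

Yes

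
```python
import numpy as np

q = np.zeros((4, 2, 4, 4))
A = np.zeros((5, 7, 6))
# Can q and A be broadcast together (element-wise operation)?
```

No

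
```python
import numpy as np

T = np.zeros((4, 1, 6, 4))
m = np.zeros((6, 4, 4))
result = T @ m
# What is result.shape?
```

(4, 6, 6, 4)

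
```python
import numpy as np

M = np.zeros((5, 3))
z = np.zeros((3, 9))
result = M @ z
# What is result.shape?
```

(5, 9)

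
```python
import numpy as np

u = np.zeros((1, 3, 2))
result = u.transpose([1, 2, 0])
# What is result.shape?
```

(3, 2, 1)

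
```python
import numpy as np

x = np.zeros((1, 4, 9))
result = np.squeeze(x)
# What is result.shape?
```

(4, 9)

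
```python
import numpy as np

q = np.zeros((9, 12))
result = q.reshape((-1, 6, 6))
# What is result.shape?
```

(3, 6, 6)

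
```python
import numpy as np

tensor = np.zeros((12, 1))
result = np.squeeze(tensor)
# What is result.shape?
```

(12,)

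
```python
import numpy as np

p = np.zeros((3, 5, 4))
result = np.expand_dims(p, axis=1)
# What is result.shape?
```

(3, 1, 5, 4)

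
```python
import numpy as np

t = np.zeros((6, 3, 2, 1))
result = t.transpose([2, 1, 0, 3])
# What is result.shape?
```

(2, 3, 6, 1)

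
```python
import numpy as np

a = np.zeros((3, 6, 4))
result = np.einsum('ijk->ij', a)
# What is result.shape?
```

(3, 6)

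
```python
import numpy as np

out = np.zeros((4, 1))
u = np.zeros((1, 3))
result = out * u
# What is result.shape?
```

(4, 3)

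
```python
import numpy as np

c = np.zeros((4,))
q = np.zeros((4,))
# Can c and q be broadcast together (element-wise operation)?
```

Yes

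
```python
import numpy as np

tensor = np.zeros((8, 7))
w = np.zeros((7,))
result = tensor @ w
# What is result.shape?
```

(8,)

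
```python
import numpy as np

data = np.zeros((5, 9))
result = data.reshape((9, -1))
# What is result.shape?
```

(9, 5)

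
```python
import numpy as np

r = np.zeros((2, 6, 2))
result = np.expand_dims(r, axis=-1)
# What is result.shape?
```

(2, 6, 2, 1)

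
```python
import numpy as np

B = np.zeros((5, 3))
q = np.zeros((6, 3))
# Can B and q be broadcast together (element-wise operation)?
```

No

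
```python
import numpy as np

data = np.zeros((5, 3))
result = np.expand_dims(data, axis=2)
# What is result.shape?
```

(5, 3, 1)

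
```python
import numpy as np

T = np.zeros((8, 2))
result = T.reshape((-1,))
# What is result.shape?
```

(16,)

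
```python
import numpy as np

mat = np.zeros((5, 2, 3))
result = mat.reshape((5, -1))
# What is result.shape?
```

(5, 6)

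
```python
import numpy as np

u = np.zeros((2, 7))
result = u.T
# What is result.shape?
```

(7, 2)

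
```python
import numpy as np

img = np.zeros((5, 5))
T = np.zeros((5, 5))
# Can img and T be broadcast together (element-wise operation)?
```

Yes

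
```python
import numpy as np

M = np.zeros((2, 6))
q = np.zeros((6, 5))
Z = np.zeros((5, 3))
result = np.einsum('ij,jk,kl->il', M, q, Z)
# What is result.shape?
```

(2, 3)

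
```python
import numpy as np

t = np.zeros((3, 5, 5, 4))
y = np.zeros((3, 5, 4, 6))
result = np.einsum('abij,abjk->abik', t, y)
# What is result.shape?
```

(3, 5, 5, 6)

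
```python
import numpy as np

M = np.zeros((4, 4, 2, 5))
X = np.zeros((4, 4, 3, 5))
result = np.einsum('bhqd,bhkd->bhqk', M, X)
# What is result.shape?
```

(4, 4, 2, 3)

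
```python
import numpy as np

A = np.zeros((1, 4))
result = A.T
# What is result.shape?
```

(4, 1)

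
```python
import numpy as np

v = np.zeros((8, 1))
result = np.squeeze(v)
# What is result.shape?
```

(8,)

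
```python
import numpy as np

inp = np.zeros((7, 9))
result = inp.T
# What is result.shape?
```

(9, 7)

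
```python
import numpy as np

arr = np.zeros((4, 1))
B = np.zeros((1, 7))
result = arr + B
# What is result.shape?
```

(4, 7)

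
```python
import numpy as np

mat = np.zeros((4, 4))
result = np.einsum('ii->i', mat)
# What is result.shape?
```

(4,)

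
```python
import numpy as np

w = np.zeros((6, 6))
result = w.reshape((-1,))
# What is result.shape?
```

(36,)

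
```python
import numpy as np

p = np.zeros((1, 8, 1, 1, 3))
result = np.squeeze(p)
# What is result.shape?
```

(8, 3)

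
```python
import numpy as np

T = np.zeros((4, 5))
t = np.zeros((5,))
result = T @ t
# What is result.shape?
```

(4,)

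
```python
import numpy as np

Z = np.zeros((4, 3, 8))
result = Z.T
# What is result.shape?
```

(8, 3, 4)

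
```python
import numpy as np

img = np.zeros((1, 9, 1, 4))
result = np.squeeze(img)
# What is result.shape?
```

(9, 4)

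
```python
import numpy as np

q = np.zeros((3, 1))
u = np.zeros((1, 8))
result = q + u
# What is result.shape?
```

(3, 8)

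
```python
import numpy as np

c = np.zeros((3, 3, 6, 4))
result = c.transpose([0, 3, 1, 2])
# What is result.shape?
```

(3, 4, 3, 6)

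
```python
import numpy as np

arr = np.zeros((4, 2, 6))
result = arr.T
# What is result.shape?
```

(6, 2, 4)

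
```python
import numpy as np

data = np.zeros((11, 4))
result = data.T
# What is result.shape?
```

(4, 11)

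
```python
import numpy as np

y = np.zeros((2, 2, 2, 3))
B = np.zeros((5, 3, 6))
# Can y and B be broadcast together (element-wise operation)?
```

No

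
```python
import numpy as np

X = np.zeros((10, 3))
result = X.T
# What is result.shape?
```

(3, 10)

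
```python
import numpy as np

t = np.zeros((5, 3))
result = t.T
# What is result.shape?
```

(3, 5)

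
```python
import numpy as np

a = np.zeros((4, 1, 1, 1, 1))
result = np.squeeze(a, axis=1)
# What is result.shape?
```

(4, 1, 1, 1)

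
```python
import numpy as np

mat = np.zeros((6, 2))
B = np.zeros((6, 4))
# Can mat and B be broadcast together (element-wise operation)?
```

No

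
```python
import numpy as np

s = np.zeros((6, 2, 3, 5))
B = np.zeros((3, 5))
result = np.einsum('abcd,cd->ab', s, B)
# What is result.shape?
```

(6, 2)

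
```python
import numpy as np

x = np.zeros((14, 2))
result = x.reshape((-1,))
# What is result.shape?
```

(28,)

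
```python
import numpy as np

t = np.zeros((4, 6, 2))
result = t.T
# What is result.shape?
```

(2, 6, 4)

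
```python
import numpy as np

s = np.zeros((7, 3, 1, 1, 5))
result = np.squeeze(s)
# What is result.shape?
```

(7, 3, 5)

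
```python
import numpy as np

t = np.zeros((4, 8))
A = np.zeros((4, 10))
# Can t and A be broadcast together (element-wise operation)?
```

No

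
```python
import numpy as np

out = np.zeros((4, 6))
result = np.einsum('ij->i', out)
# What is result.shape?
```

(4,)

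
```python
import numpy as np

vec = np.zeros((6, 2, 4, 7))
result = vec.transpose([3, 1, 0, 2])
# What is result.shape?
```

(7, 2, 6, 4)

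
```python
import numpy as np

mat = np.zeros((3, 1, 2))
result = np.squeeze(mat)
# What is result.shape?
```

(3, 2)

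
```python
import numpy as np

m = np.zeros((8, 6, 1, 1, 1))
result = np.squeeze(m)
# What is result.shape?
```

(8, 6)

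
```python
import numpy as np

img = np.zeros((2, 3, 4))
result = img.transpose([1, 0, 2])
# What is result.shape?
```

(3, 2, 4)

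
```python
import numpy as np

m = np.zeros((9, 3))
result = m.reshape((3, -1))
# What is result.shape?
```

(3, 9)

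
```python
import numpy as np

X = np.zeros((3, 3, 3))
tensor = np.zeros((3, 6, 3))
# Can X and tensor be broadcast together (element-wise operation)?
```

No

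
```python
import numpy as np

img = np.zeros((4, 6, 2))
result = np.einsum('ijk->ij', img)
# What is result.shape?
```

(4, 6)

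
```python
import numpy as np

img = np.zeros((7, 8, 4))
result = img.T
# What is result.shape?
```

(4, 8, 7)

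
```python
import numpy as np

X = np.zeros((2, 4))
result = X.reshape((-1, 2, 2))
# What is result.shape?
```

(2, 2, 2)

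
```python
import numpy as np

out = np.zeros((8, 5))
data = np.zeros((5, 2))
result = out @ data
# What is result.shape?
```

(8, 2)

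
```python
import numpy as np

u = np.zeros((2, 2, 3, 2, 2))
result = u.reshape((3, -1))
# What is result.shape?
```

(3, 16)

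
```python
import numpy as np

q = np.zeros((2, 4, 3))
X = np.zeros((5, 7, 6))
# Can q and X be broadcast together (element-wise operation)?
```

No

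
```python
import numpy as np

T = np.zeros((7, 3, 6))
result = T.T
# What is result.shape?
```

(6, 3, 7)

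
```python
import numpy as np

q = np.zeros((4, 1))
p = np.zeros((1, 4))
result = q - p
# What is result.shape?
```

(4, 4)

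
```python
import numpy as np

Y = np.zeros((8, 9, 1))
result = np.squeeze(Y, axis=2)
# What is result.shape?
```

(8, 9)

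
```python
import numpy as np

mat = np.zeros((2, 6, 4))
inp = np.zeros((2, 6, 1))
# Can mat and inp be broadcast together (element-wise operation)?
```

Yes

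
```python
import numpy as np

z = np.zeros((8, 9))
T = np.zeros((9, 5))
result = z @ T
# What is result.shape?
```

(8, 5)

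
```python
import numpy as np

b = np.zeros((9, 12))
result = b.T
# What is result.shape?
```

(12, 9)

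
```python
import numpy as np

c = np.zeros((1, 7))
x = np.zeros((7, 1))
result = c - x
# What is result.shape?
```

(7, 7)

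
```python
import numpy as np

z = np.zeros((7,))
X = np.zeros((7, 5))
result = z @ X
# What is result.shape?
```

(5,)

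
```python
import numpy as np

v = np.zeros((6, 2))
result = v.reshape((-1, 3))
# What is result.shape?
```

(4, 3)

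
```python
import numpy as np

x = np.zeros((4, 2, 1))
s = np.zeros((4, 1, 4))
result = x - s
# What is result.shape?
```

(4, 2, 4)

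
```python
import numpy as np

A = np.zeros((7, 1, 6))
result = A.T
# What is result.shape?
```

(6, 1, 7)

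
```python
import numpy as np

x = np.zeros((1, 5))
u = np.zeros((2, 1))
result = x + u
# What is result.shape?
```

(2, 5)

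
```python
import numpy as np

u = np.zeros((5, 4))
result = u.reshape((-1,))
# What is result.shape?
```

(20,)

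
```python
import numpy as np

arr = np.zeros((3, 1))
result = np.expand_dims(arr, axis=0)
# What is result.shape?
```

(1, 3, 1)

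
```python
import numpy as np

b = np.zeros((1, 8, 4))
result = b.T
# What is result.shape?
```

(4, 8, 1)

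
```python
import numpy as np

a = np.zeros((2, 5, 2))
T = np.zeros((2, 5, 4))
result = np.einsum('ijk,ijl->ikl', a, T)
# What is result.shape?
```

(2, 2, 4)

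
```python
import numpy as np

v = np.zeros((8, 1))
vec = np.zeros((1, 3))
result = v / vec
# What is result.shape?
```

(8, 3)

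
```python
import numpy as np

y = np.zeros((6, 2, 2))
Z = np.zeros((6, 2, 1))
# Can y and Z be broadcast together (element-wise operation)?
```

Yes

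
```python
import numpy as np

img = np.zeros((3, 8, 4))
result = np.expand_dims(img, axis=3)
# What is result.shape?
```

(3, 8, 4, 1)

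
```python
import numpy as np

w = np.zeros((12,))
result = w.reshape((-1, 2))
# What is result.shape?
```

(6, 2)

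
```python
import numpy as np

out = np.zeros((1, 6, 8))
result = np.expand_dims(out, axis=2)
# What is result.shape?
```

(1, 6, 1, 8)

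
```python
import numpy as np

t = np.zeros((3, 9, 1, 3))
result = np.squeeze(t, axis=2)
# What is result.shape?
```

(3, 9, 3)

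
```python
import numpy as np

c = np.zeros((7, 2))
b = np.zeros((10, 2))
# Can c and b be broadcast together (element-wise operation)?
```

No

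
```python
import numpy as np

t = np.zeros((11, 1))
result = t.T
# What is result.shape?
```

(1, 11)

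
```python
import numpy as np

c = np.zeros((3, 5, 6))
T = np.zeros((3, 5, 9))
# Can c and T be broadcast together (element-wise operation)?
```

No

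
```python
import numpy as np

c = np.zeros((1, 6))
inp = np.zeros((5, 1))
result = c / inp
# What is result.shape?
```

(5, 6)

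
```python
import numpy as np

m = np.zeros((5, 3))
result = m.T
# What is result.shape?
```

(3, 5)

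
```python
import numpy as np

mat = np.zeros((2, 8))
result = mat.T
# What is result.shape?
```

(8, 2)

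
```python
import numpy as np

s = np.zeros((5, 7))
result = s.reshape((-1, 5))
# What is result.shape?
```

(7, 5)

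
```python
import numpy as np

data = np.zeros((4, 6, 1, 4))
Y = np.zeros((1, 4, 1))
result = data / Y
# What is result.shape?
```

(4, 6, 4, 4)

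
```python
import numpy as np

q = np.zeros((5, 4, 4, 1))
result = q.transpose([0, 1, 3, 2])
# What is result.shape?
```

(5, 4, 1, 4)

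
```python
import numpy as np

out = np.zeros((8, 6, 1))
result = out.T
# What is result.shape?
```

(1, 6, 8)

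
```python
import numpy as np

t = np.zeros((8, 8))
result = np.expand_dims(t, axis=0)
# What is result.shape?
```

(1, 8, 8)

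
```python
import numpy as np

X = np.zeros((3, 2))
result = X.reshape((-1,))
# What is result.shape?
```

(6,)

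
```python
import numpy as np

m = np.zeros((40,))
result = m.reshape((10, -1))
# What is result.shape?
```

(10, 4)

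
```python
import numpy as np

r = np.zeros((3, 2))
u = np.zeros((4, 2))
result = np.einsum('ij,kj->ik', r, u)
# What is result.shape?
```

(3, 4)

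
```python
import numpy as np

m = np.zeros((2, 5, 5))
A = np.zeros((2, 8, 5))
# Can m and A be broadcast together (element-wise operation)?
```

No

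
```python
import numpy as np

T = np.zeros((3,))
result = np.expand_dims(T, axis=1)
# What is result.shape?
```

(3, 1)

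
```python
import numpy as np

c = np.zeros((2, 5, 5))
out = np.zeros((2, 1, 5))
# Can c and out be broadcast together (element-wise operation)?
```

Yes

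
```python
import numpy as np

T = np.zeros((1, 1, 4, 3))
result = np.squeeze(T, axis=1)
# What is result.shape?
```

(1, 4, 3)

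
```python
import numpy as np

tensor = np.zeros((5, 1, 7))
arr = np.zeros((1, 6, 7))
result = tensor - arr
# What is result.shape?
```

(5, 6, 7)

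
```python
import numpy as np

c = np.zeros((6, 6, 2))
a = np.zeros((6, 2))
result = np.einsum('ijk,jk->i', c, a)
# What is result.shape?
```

(6,)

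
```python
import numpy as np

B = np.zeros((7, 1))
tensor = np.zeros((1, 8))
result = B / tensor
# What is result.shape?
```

(7, 8)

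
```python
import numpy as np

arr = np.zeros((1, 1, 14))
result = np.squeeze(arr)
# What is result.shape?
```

(14,)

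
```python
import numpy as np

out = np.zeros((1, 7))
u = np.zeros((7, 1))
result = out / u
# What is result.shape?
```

(7, 7)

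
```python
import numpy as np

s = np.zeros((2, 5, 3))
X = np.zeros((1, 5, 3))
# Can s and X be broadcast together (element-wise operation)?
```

Yes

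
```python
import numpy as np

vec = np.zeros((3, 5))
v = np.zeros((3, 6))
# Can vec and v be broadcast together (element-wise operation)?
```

No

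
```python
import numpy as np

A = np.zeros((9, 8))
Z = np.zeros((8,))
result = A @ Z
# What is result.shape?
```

(9,)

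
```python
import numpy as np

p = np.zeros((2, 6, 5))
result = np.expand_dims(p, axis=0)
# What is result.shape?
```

(1, 2, 6, 5)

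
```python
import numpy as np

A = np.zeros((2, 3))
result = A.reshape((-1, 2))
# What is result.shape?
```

(3, 2)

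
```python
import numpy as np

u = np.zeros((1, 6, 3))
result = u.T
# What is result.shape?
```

(3, 6, 1)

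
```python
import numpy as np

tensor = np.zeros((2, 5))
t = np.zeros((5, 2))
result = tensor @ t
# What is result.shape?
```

(2, 2)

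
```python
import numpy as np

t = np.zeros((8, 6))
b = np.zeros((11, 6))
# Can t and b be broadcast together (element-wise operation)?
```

No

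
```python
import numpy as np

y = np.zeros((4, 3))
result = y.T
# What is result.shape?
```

(3, 4)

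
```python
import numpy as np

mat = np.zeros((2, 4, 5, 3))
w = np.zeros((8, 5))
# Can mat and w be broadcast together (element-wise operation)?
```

No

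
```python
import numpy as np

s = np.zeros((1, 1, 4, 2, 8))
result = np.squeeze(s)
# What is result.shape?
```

(4, 2, 8)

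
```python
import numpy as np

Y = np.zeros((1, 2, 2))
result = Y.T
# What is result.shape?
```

(2, 2, 1)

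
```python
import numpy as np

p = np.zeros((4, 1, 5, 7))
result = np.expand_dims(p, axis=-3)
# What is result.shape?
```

(4, 1, 1, 5, 7)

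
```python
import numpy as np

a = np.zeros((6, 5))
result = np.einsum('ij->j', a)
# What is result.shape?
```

(5,)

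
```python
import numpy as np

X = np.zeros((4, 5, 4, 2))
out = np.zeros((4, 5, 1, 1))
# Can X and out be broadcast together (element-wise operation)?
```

Yes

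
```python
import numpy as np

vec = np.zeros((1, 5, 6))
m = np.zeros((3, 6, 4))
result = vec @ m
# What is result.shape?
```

(3, 5, 4)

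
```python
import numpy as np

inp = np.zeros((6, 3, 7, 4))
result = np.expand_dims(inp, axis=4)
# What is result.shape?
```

(6, 3, 7, 4, 1)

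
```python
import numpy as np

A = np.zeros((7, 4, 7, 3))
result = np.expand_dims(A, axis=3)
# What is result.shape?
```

(7, 4, 7, 1, 3)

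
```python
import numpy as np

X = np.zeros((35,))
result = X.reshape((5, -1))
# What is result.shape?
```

(5, 7)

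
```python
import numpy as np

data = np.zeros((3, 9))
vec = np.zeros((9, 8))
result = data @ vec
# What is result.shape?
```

(3, 8)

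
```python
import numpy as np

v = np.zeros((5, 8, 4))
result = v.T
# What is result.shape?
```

(4, 8, 5)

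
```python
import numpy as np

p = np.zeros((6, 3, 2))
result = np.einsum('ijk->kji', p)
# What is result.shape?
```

(2, 3, 6)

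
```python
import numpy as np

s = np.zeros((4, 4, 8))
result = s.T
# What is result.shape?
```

(8, 4, 4)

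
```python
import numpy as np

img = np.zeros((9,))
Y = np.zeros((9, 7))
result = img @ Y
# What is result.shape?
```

(7,)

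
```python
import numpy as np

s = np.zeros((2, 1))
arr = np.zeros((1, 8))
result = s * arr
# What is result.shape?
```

(2, 8)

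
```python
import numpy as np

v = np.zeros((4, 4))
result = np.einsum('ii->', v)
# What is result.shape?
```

()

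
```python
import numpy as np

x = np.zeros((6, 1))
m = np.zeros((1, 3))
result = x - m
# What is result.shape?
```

(6, 3)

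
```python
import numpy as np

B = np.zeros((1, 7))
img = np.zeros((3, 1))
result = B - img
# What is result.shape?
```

(3, 7)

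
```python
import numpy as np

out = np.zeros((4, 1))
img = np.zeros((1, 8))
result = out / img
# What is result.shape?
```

(4, 8)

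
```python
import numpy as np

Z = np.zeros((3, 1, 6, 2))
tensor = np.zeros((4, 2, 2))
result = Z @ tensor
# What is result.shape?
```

(3, 4, 6, 2)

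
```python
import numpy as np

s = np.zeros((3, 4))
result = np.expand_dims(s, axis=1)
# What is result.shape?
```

(3, 1, 4)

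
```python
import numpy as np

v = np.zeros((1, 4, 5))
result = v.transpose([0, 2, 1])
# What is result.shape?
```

(1, 5, 4)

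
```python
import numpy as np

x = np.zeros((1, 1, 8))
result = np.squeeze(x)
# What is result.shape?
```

(8,)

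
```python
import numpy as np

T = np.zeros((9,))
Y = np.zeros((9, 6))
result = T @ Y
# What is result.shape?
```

(6,)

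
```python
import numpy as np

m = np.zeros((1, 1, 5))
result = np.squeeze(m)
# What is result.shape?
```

(5,)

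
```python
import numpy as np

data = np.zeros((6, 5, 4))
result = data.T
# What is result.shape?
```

(4, 5, 6)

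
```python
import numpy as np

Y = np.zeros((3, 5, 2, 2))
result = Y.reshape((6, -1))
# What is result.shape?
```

(6, 10)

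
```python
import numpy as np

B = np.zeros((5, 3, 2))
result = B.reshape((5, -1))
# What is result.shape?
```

(5, 6)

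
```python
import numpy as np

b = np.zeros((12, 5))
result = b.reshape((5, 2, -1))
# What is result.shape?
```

(5, 2, 6)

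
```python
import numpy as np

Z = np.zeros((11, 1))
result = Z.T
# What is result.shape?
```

(1, 11)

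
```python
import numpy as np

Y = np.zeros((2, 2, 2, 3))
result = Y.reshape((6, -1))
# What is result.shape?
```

(6, 4)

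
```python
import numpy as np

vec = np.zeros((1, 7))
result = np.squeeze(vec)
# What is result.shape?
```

(7,)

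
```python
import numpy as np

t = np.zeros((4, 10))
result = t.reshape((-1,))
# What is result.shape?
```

(40,)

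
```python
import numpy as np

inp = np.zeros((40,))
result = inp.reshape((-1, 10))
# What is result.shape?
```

(4, 10)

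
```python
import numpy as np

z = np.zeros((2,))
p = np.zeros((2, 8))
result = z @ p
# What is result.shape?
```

(8,)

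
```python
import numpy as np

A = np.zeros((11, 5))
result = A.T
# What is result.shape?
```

(5, 11)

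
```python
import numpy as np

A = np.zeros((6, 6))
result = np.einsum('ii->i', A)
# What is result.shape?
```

(6,)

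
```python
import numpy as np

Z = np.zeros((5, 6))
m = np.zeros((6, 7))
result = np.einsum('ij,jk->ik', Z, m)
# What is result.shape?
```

(5, 7)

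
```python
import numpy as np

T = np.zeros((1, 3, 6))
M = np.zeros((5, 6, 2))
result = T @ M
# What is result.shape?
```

(5, 3, 2)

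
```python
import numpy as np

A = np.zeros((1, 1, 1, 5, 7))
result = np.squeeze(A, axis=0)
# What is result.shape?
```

(1, 1, 5, 7)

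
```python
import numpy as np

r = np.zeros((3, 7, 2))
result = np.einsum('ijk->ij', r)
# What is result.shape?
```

(3, 7)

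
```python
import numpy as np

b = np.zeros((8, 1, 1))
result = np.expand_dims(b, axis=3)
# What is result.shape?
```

(8, 1, 1, 1)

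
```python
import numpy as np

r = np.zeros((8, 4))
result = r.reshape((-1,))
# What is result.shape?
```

(32,)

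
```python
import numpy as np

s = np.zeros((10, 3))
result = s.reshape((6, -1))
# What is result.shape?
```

(6, 5)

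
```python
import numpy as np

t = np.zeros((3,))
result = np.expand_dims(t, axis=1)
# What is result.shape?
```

(3, 1)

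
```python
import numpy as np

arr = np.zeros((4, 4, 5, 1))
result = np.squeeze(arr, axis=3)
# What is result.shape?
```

(4, 4, 5)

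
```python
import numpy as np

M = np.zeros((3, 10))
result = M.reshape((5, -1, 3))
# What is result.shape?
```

(5, 2, 3)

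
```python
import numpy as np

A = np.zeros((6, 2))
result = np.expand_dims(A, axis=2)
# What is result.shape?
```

(6, 2, 1)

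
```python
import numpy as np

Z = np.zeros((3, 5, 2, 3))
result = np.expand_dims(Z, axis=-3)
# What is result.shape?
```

(3, 5, 1, 2, 3)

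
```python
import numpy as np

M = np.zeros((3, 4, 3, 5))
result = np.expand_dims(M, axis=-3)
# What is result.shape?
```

(3, 4, 1, 3, 5)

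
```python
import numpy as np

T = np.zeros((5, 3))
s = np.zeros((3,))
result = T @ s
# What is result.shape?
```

(5,)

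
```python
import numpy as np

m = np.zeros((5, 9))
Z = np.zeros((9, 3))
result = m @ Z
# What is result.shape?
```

(5, 3)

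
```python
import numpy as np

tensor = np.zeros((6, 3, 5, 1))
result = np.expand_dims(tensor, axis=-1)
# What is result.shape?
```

(6, 3, 5, 1, 1)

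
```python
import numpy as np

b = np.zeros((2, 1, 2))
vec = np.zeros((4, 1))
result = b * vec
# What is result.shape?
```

(2, 4, 2)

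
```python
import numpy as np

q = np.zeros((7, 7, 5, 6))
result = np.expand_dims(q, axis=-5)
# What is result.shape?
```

(1, 7, 7, 5, 6)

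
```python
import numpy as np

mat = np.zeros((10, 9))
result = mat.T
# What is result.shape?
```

(9, 10)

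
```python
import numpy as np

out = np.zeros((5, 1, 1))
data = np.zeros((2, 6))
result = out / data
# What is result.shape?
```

(5, 2, 6)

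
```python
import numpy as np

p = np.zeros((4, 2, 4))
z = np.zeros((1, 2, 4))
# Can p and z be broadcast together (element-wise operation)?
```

Yes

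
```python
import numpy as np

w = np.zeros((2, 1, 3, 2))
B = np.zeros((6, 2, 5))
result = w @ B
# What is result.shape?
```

(2, 6, 3, 5)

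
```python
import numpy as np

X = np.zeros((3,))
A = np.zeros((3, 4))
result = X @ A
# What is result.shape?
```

(4,)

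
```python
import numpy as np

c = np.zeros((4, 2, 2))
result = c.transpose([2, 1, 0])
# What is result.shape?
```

(2, 2, 4)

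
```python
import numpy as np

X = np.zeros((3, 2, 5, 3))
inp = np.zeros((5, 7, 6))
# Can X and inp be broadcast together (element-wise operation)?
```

No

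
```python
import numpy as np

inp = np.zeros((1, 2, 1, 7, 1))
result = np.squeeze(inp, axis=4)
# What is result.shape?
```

(1, 2, 1, 7)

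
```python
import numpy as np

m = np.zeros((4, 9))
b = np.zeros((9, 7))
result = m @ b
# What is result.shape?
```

(4, 7)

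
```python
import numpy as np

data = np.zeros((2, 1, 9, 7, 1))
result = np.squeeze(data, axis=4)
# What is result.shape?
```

(2, 1, 9, 7)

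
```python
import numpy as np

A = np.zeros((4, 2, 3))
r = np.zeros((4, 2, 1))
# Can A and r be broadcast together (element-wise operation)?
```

Yes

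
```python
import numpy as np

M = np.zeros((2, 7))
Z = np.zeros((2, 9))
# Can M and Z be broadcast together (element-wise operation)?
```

No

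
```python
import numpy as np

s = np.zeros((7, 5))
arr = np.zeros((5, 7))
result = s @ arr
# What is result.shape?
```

(7, 7)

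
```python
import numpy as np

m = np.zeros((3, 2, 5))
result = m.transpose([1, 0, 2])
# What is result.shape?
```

(2, 3, 5)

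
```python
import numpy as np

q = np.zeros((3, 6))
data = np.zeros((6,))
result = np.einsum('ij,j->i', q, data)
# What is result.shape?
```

(3,)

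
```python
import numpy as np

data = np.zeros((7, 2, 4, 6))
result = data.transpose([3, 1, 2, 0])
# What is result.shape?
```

(6, 2, 4, 7)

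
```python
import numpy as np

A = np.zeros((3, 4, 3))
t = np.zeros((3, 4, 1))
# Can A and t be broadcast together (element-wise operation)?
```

Yes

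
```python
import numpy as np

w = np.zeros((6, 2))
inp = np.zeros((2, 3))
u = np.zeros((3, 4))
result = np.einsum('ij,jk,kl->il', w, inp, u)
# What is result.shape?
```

(6, 4)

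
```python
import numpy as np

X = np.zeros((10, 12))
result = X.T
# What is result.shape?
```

(12, 10)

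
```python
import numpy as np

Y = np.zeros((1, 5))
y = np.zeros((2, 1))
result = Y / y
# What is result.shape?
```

(2, 5)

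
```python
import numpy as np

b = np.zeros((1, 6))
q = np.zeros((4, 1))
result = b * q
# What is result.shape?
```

(4, 6)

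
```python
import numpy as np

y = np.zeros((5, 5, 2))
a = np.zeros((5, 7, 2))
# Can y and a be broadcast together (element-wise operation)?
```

No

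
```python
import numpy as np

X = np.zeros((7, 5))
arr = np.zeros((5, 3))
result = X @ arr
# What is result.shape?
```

(7, 3)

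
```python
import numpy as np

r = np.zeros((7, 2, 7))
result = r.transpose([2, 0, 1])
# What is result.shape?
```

(7, 7, 2)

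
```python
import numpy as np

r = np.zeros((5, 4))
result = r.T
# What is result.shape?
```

(4, 5)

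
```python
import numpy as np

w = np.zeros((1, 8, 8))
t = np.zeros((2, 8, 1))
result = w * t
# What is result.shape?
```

(2, 8, 8)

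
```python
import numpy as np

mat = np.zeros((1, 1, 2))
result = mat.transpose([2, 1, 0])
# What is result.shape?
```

(2, 1, 1)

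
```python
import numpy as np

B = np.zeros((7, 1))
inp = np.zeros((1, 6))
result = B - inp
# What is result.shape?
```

(7, 6)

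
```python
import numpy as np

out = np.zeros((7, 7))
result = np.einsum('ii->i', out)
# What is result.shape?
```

(7,)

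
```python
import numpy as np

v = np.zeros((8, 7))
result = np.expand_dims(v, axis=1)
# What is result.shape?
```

(8, 1, 7)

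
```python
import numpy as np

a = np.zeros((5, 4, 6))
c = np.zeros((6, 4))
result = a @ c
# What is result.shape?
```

(5, 4, 4)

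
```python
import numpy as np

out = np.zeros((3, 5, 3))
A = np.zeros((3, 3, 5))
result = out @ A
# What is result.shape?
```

(3, 5, 5)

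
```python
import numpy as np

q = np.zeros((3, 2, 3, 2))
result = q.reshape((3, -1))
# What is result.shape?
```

(3, 12)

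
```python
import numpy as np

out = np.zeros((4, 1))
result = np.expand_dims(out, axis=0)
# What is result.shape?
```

(1, 4, 1)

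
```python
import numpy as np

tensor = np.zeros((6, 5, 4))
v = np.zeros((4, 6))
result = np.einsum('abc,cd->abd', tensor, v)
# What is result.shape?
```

(6, 5, 6)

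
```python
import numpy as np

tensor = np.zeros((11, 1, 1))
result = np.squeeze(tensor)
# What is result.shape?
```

(11,)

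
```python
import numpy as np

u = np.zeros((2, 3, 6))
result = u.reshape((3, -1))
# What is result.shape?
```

(3, 12)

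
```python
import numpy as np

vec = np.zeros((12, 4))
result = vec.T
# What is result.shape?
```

(4, 12)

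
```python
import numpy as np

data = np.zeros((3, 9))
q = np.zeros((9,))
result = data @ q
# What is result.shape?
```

(3,)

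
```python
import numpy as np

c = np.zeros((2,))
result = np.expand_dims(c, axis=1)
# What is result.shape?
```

(2, 1)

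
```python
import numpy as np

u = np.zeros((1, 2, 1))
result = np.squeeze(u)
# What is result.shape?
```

(2,)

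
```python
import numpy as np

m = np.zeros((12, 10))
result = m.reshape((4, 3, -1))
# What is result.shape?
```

(4, 3, 10)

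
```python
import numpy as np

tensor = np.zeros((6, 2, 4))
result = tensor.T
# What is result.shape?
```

(4, 2, 6)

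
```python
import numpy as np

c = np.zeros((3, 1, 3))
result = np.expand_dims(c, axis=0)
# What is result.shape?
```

(1, 3, 1, 3)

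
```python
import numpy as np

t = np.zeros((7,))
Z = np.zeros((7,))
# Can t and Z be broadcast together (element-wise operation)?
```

Yes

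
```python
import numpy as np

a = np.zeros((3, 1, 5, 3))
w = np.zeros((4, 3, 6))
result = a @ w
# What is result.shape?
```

(3, 4, 5, 6)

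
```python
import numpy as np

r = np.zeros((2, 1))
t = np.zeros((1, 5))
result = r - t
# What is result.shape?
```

(2, 5)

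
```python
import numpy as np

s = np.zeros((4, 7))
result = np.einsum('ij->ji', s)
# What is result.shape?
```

(7, 4)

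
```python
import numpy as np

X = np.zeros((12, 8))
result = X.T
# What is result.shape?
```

(8, 12)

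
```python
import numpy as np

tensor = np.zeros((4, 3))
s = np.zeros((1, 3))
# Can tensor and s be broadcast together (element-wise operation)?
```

Yes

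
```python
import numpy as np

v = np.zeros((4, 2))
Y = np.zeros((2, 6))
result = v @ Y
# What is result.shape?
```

(4, 6)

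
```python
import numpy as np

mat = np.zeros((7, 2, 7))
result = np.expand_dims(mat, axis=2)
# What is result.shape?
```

(7, 2, 1, 7)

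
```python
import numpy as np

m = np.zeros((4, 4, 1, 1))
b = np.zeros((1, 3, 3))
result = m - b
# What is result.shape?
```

(4, 4, 3, 3)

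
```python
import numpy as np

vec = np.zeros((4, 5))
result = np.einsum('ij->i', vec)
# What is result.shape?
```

(4,)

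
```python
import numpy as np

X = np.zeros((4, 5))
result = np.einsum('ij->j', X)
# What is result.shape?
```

(5,)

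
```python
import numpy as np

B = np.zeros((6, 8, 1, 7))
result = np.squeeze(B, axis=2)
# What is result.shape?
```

(6, 8, 7)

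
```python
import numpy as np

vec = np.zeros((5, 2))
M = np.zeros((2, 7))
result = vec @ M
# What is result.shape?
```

(5, 7)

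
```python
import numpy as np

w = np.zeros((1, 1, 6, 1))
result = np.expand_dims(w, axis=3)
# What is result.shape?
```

(1, 1, 6, 1, 1)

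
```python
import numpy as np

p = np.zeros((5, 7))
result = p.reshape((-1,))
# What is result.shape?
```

(35,)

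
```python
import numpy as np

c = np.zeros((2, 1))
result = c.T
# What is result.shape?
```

(1, 2)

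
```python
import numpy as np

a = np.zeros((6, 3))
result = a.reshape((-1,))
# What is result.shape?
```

(18,)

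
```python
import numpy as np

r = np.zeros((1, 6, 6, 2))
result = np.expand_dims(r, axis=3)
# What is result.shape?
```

(1, 6, 6, 1, 2)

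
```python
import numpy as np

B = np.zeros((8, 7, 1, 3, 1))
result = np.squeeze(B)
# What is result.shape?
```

(8, 7, 3)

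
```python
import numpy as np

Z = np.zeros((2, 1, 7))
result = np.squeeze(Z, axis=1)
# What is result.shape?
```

(2, 7)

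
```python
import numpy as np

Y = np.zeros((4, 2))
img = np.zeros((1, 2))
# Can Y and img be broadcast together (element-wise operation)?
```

Yes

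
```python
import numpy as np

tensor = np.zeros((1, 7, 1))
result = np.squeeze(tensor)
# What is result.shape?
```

(7,)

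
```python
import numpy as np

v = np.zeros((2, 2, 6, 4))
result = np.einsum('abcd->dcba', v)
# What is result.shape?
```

(4, 6, 2, 2)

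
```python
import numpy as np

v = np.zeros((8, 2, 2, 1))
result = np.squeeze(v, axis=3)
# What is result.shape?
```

(8, 2, 2)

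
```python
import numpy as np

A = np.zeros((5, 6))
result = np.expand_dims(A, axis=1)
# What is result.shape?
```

(5, 1, 6)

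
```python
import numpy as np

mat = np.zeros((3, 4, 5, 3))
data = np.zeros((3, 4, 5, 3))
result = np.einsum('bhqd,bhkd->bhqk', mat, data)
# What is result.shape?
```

(3, 4, 5, 5)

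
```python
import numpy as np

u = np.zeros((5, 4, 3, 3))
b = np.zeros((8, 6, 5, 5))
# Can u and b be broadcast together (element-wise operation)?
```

No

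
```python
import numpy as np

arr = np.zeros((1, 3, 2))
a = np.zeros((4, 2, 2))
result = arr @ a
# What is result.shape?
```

(4, 3, 2)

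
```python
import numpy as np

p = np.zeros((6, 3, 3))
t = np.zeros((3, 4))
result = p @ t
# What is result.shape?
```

(6, 3, 4)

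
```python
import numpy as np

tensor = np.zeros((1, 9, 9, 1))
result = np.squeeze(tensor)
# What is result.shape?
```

(9, 9)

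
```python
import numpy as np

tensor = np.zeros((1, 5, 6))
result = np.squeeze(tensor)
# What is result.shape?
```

(5, 6)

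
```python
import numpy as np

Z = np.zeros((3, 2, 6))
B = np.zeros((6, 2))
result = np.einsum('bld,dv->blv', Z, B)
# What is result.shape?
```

(3, 2, 2)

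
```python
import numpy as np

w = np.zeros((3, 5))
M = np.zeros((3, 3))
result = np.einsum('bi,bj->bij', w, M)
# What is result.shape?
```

(3, 5, 3)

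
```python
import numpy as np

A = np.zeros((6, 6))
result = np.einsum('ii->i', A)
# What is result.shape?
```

(6,)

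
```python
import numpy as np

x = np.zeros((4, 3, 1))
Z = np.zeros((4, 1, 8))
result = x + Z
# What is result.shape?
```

(4, 3, 8)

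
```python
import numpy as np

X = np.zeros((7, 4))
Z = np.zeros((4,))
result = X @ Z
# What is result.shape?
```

(7,)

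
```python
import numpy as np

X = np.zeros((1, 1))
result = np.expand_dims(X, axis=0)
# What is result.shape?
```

(1, 1, 1)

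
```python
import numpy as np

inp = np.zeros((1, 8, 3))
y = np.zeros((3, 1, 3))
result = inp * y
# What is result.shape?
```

(3, 8, 3)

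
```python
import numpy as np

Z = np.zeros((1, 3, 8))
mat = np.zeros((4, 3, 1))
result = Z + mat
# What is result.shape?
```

(4, 3, 8)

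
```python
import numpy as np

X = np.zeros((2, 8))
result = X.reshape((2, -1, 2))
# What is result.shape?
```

(2, 4, 2)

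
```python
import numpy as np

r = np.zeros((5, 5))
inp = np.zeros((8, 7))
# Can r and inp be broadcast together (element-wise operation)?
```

No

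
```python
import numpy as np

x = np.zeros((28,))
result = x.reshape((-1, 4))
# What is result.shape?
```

(7, 4)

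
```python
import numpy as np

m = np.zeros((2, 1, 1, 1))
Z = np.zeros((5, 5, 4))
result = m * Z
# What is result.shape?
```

(2, 5, 5, 4)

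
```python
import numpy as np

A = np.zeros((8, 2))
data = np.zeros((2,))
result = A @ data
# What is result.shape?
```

(8,)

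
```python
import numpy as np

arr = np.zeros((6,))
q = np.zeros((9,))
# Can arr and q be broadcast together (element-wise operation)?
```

No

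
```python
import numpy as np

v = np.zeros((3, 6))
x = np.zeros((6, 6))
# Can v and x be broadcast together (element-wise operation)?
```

No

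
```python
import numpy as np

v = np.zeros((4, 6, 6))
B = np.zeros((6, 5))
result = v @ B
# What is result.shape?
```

(4, 6, 5)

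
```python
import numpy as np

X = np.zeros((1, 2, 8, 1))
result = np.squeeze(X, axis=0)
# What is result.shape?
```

(2, 8, 1)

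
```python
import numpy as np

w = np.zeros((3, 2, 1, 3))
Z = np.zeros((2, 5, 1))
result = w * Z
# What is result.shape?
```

(3, 2, 5, 3)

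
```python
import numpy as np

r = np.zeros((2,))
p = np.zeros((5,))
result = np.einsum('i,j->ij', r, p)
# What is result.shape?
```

(2, 5)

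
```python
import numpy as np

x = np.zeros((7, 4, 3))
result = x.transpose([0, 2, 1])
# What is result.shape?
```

(7, 3, 4)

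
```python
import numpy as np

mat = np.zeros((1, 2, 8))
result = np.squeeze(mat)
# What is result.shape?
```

(2, 8)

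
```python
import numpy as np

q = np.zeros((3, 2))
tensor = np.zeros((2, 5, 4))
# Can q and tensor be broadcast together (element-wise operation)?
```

No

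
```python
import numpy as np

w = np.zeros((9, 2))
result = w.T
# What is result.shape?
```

(2, 9)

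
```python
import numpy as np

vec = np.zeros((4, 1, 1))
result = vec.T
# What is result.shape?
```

(1, 1, 4)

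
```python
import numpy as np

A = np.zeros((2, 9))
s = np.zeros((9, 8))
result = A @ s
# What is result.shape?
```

(2, 8)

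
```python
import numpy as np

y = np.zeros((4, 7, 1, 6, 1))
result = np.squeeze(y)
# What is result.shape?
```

(4, 7, 6)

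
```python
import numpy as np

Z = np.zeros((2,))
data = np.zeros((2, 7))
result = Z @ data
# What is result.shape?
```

(7,)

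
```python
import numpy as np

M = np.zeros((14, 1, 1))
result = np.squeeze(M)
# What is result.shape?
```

(14,)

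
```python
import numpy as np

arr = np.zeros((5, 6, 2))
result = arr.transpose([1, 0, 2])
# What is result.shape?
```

(6, 5, 2)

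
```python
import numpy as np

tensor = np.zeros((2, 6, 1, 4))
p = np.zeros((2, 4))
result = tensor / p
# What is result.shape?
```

(2, 6, 2, 4)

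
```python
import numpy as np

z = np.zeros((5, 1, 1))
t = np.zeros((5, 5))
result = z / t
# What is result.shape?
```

(5, 5, 5)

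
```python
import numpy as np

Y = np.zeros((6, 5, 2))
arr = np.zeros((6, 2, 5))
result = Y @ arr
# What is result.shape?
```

(6, 5, 5)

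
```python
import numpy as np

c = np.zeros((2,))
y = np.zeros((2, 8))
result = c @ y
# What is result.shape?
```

(8,)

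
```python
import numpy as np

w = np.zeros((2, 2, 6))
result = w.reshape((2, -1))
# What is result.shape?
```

(2, 12)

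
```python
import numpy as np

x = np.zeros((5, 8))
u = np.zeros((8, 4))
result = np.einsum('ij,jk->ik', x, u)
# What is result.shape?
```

(5, 4)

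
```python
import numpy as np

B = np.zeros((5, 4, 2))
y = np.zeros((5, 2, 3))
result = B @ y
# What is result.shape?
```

(5, 4, 3)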